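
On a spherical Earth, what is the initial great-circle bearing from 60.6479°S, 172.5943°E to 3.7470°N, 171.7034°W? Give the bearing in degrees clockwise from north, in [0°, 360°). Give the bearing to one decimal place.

Δλ = -171.7034 − 172.5943 = -344.2977°; wrapped into (−180°, 180°]: 15.7023°.
θ = atan2( sin Δλ · cos φ₂ , cos φ₁ · sin φ₂ − sin φ₁ · cos φ₂ · cos Δλ )
  = atan2(0.27006, 0.86934) = 17.257° → normalised to [0°, 360°): 17.257°.

17.3°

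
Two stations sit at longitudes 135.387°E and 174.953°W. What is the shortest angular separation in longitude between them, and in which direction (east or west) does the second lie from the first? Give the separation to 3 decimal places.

Raw difference: -174.953 − 135.387 = -310.34°.
Normalise into (−180°, 180°]: -310.34° + 360° = 49.66°.
Positive ⇒ the second point lies to the east; separation 49.660°.

49.660° east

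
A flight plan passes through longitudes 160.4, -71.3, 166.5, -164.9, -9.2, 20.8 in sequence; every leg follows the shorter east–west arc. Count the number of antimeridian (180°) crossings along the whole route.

Leg 1: +160.4° → -71.3°, shortest Δλ = 128.3° (east) — crosses 180°.
Leg 2: -71.3° → +166.5°, shortest Δλ = -122.2° (west) — crosses 180°.
Leg 3: +166.5° → -164.9°, shortest Δλ = 28.6° (east) — crosses 180°.
Leg 4: -164.9° → -9.2°, shortest Δλ = 155.7° (east) — does not cross 180°.
Leg 5: -9.2° → +20.8°, shortest Δλ = 30.0° (east) — does not cross 180°.
Total crossings: 3.

3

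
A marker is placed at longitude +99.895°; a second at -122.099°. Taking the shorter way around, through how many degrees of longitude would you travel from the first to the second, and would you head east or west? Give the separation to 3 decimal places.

138.006° east

Raw difference: -122.099 − 99.895 = -221.994°.
Normalise into (−180°, 180°]: -221.994° + 360° = 138.006°.
Positive ⇒ the second point lies to the east; separation 138.006°.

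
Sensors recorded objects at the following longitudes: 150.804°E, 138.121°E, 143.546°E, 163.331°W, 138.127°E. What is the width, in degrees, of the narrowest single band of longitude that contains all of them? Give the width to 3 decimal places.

Sort the longitudes: -163.331°, +138.121°, +138.127°, +143.546°, +150.804°.
Eastward gaps between consecutive values (wrapping around): 301.452°, 0.006°, 5.419°, 7.258°, 45.865°.
Largest gap = 301.452° ⇒ minimal covering band is its complement: 360° − 301.452° = 58.548°.
Band runs from +138.121° eastward to -163.331°, crossing the antimeridian.

58.548°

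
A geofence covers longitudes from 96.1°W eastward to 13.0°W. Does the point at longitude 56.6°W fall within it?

Band width going east from -96.1° to -13.0°: ((-13.0 − -96.1) mod 360) = 83.1°.
Offset of -56.6° east of the west edge: ((-56.6 − -96.1) mod 360) = 39.5°.
39.5° ≤ 83.1° ⇒ inside.

Yes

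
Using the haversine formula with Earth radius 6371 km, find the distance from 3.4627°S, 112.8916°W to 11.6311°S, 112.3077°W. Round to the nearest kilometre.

911 km

Δλ = -112.3077 − -112.8916 = 0.5839°.
Δφ = -11.6311 − -3.4627 = -8.1684°.
a = sin²(Δφ/2) + cos φ₁ · cos φ₂ · sin²(Δλ/2) = 0.005098.
c = 2·atan2(√a, √(1−a)) = 0.14292 rad → d = 6371·c ≈ 910.56 km.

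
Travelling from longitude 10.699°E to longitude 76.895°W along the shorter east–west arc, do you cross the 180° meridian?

Signed shortest Δλ = ((-76.895 − 10.699 + 180) mod 360) − 180 = -87.594°.
Going west by 87.594° from +10.699° reaches -76.895° without touching 180°.

No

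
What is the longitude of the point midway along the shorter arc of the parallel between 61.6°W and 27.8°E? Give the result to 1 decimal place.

16.9°W

Signed shortest Δλ from -61.6° to +27.8° is +89.4°.
Midpoint longitude = -61.6° + (+89.4°)/2 = -61.6° + 44.7° = -16.9°.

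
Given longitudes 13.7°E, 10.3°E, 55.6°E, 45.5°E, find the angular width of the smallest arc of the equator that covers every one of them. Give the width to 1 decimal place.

Sort the longitudes: +10.3°, +13.7°, +45.5°, +55.6°.
Eastward gaps between consecutive values (wrapping around): 3.4°, 31.8°, 10.1°, 314.7°.
Largest gap = 314.7° ⇒ minimal covering band is its complement: 360° − 314.7° = 45.3°.
Band runs from +10.3° eastward to +55.6°.

45.3°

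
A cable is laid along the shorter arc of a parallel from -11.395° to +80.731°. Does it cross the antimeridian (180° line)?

Signed shortest Δλ = ((80.731 − -11.395 + 180) mod 360) − 180 = 92.126°.
Going east by 92.126° from -11.395° reaches +80.731° without touching 180°.

No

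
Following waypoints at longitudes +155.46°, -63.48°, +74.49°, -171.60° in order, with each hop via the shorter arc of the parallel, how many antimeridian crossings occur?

Leg 1: +155.46° → -63.48°, shortest Δλ = 141.06° (east) — crosses 180°.
Leg 2: -63.48° → +74.49°, shortest Δλ = 137.97° (east) — does not cross 180°.
Leg 3: +74.49° → -171.60°, shortest Δλ = 113.91° (east) — crosses 180°.
Total crossings: 2.

2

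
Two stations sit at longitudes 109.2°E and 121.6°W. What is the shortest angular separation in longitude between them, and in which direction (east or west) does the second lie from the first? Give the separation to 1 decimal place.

129.2° east

Raw difference: -121.6 − 109.2 = -230.8°.
Normalise into (−180°, 180°]: -230.8° + 360° = 129.2°.
Positive ⇒ the second point lies to the east; separation 129.2°.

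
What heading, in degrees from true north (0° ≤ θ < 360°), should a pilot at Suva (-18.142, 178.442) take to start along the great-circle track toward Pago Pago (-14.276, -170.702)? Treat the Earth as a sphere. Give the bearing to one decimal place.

Δλ = -170.702 − 178.442 = -349.144°; wrapped into (−180°, 180°]: 10.856°.
θ = atan2( sin Δλ · cos φ₂ , cos φ₁ · sin φ₂ − sin φ₁ · cos φ₂ · cos Δλ )
  = atan2(0.18253, 0.06202) = 71.232° → normalised to [0°, 360°): 71.232°.

71.2°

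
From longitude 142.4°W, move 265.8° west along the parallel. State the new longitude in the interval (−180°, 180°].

Start at -142.4°; shift −265.8° → -408.2°.
-408.2° lies outside (−180°, 180°]; add 360° → -48.2°.

48.2°W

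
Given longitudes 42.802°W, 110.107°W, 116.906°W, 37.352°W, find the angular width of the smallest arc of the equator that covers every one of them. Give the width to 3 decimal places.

79.554°

Sort the longitudes: -116.906°, -110.107°, -42.802°, -37.352°.
Eastward gaps between consecutive values (wrapping around): 6.799°, 67.305°, 5.450°, 280.446°.
Largest gap = 280.446° ⇒ minimal covering band is its complement: 360° − 280.446° = 79.554°.
Band runs from -116.906° eastward to -37.352°.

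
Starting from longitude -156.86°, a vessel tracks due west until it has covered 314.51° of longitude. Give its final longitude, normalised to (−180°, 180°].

Start at -156.86°; shift −314.51° → -471.37°.
-471.37° lies outside (−180°, 180°]; add 360° → -111.37°.

-111.37°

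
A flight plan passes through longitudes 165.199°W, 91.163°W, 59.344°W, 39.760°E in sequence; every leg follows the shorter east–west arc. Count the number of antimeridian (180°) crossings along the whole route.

Leg 1: -165.199° → -91.163°, shortest Δλ = 74.036° (east) — does not cross 180°.
Leg 2: -91.163° → -59.344°, shortest Δλ = 31.819° (east) — does not cross 180°.
Leg 3: -59.344° → +39.760°, shortest Δλ = 99.104° (east) — does not cross 180°.
Total crossings: 0.

0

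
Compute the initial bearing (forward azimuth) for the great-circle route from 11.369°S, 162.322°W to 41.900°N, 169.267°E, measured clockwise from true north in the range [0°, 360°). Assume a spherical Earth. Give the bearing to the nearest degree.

Δλ = 169.267 − -162.322 = 331.589°; wrapped into (−180°, 180°]: -28.411°.
θ = atan2( sin Δλ · cos φ₂ , cos φ₁ · sin φ₂ − sin φ₁ · cos φ₂ · cos Δλ )
  = atan2(-0.35414, 0.78378) = -24.315° → normalised to [0°, 360°): 335.685°.

336°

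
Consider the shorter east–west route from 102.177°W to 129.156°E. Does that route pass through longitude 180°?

Yes

Naïve |129.156 − -102.177| = 231.333° > 180°, so the shorter arc goes the other way round — across 180°.
Signed shortest Δλ = ((129.156 − -102.177 + 180) mod 360) − 180 = -128.667°.
Going west by 128.667° from -102.177° passes through 180° before reaching +129.156°.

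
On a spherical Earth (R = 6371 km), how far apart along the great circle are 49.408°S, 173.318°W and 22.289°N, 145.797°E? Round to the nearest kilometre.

8938 km

Δλ = 145.797 − -173.318 = 319.115°; wrapped into (−180°, 180°]: -40.885°.
Δφ = 22.289 − -49.408 = 71.697°.
a = sin²(Δφ/2) + cos φ₁ · cos φ₂ · sin²(Δλ/2) = 0.416422.
c = 2·atan2(√a, √(1−a)) = 1.40285 rad → d = 6371·c ≈ 8937.57 km.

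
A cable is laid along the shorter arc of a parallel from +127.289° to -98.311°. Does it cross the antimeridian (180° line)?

Naïve |-98.311 − 127.289| = 225.6° > 180°, so the shorter arc goes the other way round — across 180°.
Signed shortest Δλ = ((-98.311 − 127.289 + 180) mod 360) − 180 = 134.4°.
Going east by 134.4° from +127.289° passes through 180° before reaching -98.311°.

Yes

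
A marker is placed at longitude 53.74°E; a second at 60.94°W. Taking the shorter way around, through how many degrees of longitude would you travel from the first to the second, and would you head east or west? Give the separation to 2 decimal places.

114.68° west

Raw difference: -60.94 − 53.74 = -114.68°.
Normalise into (−180°, 180°]: -114.68° stays -114.68°.
Negative ⇒ the second point lies to the west; separation 114.68°.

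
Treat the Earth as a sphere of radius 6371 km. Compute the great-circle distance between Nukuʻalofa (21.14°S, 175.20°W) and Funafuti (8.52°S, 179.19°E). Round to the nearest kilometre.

Δλ = 179.19 − -175.20 = 354.39°; wrapped into (−180°, 180°]: -5.61°.
Δφ = -8.52 − -21.14 = 12.62°.
a = sin²(Δφ/2) + cos φ₁ · cos φ₂ · sin²(Δλ/2) = 0.014289.
c = 2·atan2(√a, √(1−a)) = 0.23964 rad → d = 6371·c ≈ 1526.77 km.

1527 km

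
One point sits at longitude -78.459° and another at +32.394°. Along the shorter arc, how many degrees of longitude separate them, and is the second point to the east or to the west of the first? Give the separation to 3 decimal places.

Raw difference: 32.394 − -78.459 = 110.853°.
Normalise into (−180°, 180°]: 110.853° stays 110.853°.
Positive ⇒ the second point lies to the east; separation 110.853°.

110.853° east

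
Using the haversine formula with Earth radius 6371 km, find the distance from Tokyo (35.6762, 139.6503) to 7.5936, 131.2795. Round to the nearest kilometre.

3237 km

Δλ = 131.2795 − 139.6503 = -8.3708°.
Δφ = 7.5936 − 35.6762 = -28.0826°.
a = sin²(Δφ/2) + cos φ₁ · cos φ₂ · sin²(Δλ/2) = 0.063154.
c = 2·atan2(√a, √(1−a)) = 0.50806 rad → d = 6371·c ≈ 3236.83 km.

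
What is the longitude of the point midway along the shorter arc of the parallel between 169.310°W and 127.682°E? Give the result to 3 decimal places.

Signed shortest Δλ from -169.310° to +127.682° is -63.008°.
Midpoint longitude = -169.310° + (-63.008°)/2 = -169.310° − 31.504° = -200.814°.
Normalise into (−180°, 180°]: +159.186°.
(The naïve average (-169.310 + +127.682)/2 = -20.814° is on the wrong side of the globe.)

159.186°E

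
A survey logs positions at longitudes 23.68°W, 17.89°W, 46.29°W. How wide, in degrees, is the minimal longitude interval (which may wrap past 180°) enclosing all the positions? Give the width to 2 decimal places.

28.40°

Sort the longitudes: -46.29°, -23.68°, -17.89°.
Eastward gaps between consecutive values (wrapping around): 22.61°, 5.79°, 331.60°.
Largest gap = 331.60° ⇒ minimal covering band is its complement: 360° − 331.60° = 28.40°.
Band runs from -46.29° eastward to -17.89°.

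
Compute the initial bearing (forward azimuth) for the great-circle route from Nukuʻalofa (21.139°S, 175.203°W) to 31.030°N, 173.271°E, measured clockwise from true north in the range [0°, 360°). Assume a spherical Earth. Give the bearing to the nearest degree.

348°

Δλ = 173.271 − -175.203 = 348.474°; wrapped into (−180°, 180°]: -11.526°.
θ = atan2( sin Δλ · cos φ₂ , cos φ₁ · sin φ₂ − sin φ₁ · cos φ₂ · cos Δλ )
  = atan2(-0.17122, 0.78359) = -12.326° → normalised to [0°, 360°): 347.674°.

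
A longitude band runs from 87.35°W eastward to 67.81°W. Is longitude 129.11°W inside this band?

No

Band width going east from -87.35° to -67.81°: ((-67.81 − -87.35) mod 360) = 19.54°.
Offset of -129.11° east of the west edge: ((-129.11 − -87.35) mod 360) = 318.24°.
318.24° > 19.54° ⇒ outside.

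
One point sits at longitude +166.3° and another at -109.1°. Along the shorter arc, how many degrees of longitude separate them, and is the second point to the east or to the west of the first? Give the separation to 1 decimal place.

Raw difference: -109.1 − 166.3 = -275.4°.
Normalise into (−180°, 180°]: -275.4° + 360° = 84.6°.
Positive ⇒ the second point lies to the east; separation 84.6°.

84.6° east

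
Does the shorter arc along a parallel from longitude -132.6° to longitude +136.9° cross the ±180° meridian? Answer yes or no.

Naïve |136.9 − -132.6| = 269.5° > 180°, so the shorter arc goes the other way round — across 180°.
Signed shortest Δλ = ((136.9 − -132.6 + 180) mod 360) − 180 = -90.5°.
Going west by 90.5° from -132.6° passes through 180° before reaching +136.9°.

Yes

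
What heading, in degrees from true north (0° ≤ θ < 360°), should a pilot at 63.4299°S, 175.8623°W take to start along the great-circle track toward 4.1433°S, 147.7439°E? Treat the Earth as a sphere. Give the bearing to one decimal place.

Δλ = 147.7439 − -175.8623 = 323.6062°; wrapped into (−180°, 180°]: -36.3938°.
θ = atan2( sin Δλ · cos φ₂ , cos φ₁ · sin φ₂ − sin φ₁ · cos φ₂ · cos Δλ )
  = atan2(-0.59178, 0.68575) = -40.793° → normalised to [0°, 360°): 319.207°.

319.2°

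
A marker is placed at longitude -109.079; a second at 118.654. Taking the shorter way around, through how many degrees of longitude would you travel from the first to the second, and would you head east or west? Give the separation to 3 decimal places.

132.267° west

Raw difference: 118.654 − -109.079 = 227.733°.
Normalise into (−180°, 180°]: 227.733° − 360° = -132.267°.
Negative ⇒ the second point lies to the west; separation 132.267°.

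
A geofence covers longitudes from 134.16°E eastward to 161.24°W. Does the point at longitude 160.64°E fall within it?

Yes

Band width going east from +134.16° to -161.24°: ((-161.24 − 134.16) mod 360) = 64.60°.
Offset of +160.64° east of the west edge: ((160.64 − 134.16) mod 360) = 26.48°.
26.48° ≤ 64.60° ⇒ inside.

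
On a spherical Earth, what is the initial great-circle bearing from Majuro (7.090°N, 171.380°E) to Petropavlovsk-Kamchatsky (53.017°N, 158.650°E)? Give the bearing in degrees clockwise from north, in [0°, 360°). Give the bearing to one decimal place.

Δλ = 158.650 − 171.380 = -12.730°.
θ = atan2( sin Δλ · cos φ₂ , cos φ₁ · sin φ₂ − sin φ₁ · cos φ₂ · cos Δλ )
  = atan2(-0.13256, 0.72028) = -10.428° → normalised to [0°, 360°): 349.572°.

349.6°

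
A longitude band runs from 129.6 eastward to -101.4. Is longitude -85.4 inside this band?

No

Band width going east from +129.6° to -101.4°: ((-101.4 − 129.6) mod 360) = 129.0°.
Offset of -85.4° east of the west edge: ((-85.4 − 129.6) mod 360) = 145.0°.
145.0° > 129.0° ⇒ outside.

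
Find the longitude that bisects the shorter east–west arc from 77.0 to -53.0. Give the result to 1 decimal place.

+12.0°

Signed shortest Δλ from +77.0° to -53.0° is -130.0°.
Midpoint longitude = +77.0° + (-130.0°)/2 = +77.0° − 65.0° = +12.0°.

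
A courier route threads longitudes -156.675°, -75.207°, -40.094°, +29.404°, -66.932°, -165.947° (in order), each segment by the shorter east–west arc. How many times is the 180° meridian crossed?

0

Leg 1: -156.675° → -75.207°, shortest Δλ = 81.468° (east) — does not cross 180°.
Leg 2: -75.207° → -40.094°, shortest Δλ = 35.113° (east) — does not cross 180°.
Leg 3: -40.094° → +29.404°, shortest Δλ = 69.498° (east) — does not cross 180°.
Leg 4: +29.404° → -66.932°, shortest Δλ = -96.336° (west) — does not cross 180°.
Leg 5: -66.932° → -165.947°, shortest Δλ = -99.015° (west) — does not cross 180°.
Total crossings: 0.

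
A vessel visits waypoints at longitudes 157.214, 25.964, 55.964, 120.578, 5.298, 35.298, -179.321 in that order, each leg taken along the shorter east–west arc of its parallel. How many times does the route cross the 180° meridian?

1

Leg 1: +157.214° → +25.964°, shortest Δλ = -131.25° (west) — does not cross 180°.
Leg 2: +25.964° → +55.964°, shortest Δλ = 30.0° (east) — does not cross 180°.
Leg 3: +55.964° → +120.578°, shortest Δλ = 64.614° (east) — does not cross 180°.
Leg 4: +120.578° → +5.298°, shortest Δλ = -115.28° (west) — does not cross 180°.
Leg 5: +5.298° → +35.298°, shortest Δλ = 30.0° (east) — does not cross 180°.
Leg 6: +35.298° → -179.321°, shortest Δλ = 145.381° (east) — crosses 180°.
Total crossings: 1.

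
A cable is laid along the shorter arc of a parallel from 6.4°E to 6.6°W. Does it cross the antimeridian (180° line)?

Signed shortest Δλ = ((-6.6 − 6.4 + 180) mod 360) − 180 = -13.0°.
Going west by 13.0° from +6.4° reaches -6.6° without touching 180°.

No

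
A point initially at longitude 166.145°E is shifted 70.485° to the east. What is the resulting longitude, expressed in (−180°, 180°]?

Start at +166.145°; shift +70.485° → +236.630°.
+236.630° lies outside (−180°, 180°]; subtract 360° → -123.370°.

123.370°W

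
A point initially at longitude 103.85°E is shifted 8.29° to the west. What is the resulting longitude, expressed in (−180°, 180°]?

Start at +103.85°; shift −8.29° → +95.56°.
+95.56° already lies in (−180°, 180°].

95.56°E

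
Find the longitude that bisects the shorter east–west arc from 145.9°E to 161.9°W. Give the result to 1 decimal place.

Signed shortest Δλ from +145.9° to -161.9° is +52.2°.
Midpoint longitude = +145.9° + (+52.2°)/2 = +145.9° + 26.1° = +172.0°.
(The naïve average (+145.9 + -161.9)/2 = -8.0° is on the wrong side of the globe.)

172.0°E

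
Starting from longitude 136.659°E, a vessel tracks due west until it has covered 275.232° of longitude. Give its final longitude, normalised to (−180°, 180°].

138.573°W

Start at +136.659°; shift −275.232° → -138.573°.
-138.573° already lies in (−180°, 180°].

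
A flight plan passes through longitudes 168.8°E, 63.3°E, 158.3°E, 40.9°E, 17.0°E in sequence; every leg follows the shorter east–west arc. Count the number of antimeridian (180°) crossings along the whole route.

Leg 1: +168.8° → +63.3°, shortest Δλ = -105.5° (west) — does not cross 180°.
Leg 2: +63.3° → +158.3°, shortest Δλ = 95.0° (east) — does not cross 180°.
Leg 3: +158.3° → +40.9°, shortest Δλ = -117.4° (west) — does not cross 180°.
Leg 4: +40.9° → +17.0°, shortest Δλ = -23.9° (west) — does not cross 180°.
Total crossings: 0.

0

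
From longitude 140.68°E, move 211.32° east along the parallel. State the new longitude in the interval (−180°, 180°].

Start at +140.68°; shift +211.32° → +352.00°.
+352.00° lies outside (−180°, 180°]; subtract 360° → -8.00°.

8.00°W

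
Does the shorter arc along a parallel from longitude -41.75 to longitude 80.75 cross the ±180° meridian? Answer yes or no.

Signed shortest Δλ = ((80.75 − -41.75 + 180) mod 360) − 180 = 122.5°.
Going east by 122.5° from -41.75° reaches +80.75° without touching 180°.

No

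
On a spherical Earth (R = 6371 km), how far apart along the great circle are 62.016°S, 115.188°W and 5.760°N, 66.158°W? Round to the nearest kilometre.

8611 km

Δλ = -66.158 − -115.188 = 49.030°.
Δφ = 5.760 − -62.016 = 67.776°.
a = sin²(Δφ/2) + cos φ₁ · cos φ₂ · sin²(Δλ/2) = 0.391263.
c = 2·atan2(√a, √(1−a)) = 1.35157 rad → d = 6371·c ≈ 8610.86 km.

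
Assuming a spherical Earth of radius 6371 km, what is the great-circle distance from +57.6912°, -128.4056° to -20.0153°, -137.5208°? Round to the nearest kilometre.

Δλ = -137.5208 − -128.4056 = -9.1152°.
Δφ = -20.0153 − 57.6912 = -77.7065°.
a = sin²(Δφ/2) + cos φ₁ · cos φ₂ · sin²(Δλ/2) = 0.396711.
c = 2·atan2(√a, √(1−a)) = 1.36272 rad → d = 6371·c ≈ 8681.89 km.

8682 km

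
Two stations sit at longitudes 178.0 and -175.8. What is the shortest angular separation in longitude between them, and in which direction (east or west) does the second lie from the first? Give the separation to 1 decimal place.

Raw difference: -175.8 − 178.0 = -353.8°.
Normalise into (−180°, 180°]: -353.8° + 360° = 6.2°.
Positive ⇒ the second point lies to the east; separation 6.2°.

6.2° east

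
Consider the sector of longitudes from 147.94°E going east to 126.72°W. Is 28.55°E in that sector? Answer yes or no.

No

Band width going east from +147.94° to -126.72°: ((-126.72 − 147.94) mod 360) = 85.34°.
Offset of +28.55° east of the west edge: ((28.55 − 147.94) mod 360) = 240.61°.
240.61° > 85.34° ⇒ outside.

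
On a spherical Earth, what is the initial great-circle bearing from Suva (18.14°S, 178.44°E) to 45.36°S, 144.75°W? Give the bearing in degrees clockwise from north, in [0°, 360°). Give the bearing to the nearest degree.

140°

Δλ = -144.75 − 178.44 = -323.19°; wrapped into (−180°, 180°]: 36.81°.
θ = atan2( sin Δλ · cos φ₂ , cos φ₁ · sin φ₂ − sin φ₁ · cos φ₂ · cos Δλ )
  = atan2(0.42100, -0.50102) = 139.960° → normalised to [0°, 360°): 139.960°.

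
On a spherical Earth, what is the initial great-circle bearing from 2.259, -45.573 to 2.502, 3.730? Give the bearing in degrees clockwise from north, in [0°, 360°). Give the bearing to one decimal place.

88.6°

Δλ = 3.730 − -45.573 = 49.303°.
θ = atan2( sin Δλ · cos φ₂ , cos φ₁ · sin φ₂ − sin φ₁ · cos φ₂ · cos Δλ )
  = atan2(0.75745, 0.01794) = 88.643° → normalised to [0°, 360°): 88.643°.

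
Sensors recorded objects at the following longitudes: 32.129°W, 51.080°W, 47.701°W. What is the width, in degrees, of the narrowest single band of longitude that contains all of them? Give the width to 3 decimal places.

Sort the longitudes: -51.080°, -47.701°, -32.129°.
Eastward gaps between consecutive values (wrapping around): 3.379°, 15.572°, 341.049°.
Largest gap = 341.049° ⇒ minimal covering band is its complement: 360° − 341.049° = 18.951°.
Band runs from -51.080° eastward to -32.129°.

18.951°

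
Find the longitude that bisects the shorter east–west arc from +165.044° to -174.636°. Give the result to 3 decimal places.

+175.204°

Signed shortest Δλ from +165.044° to -174.636° is +20.320°.
Midpoint longitude = +165.044° + (+20.320°)/2 = +165.044° + 10.160° = +175.204°.
(The naïve average (+165.044 + -174.636)/2 = -4.796° is on the wrong side of the globe.)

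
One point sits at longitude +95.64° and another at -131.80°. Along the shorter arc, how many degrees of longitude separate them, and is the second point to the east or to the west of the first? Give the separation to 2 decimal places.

132.56° east

Raw difference: -131.80 − 95.64 = -227.44°.
Normalise into (−180°, 180°]: -227.44° + 360° = 132.56°.
Positive ⇒ the second point lies to the east; separation 132.56°.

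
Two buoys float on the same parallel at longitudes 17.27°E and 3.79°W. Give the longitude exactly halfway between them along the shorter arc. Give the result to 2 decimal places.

Signed shortest Δλ from +17.27° to -3.79° is -21.06°.
Midpoint longitude = +17.27° + (-21.06°)/2 = +17.27° − 10.53° = +6.74°.

6.74°E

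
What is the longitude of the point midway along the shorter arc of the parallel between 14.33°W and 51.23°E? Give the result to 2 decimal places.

18.45°E

Signed shortest Δλ from -14.33° to +51.23° is +65.56°.
Midpoint longitude = -14.33° + (+65.56°)/2 = -14.33° + 32.78° = +18.45°.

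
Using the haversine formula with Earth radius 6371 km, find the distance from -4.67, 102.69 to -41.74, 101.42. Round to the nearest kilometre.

Δλ = 101.42 − 102.69 = -1.27°.
Δφ = -41.74 − -4.67 = -37.07°.
a = sin²(Δφ/2) + cos φ₁ · cos φ₂ · sin²(Δλ/2) = 0.101142.
c = 2·atan2(√a, √(1−a)) = 0.64730 rad → d = 6371·c ≈ 4123.93 km.

4124 km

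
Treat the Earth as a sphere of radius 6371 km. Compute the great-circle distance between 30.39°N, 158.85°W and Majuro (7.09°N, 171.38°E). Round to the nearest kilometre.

Δλ = 171.38 − -158.85 = 330.23°; wrapped into (−180°, 180°]: -29.77°.
Δφ = 7.09 − 30.39 = -23.30°.
a = sin²(Δφ/2) + cos φ₁ · cos φ₂ · sin²(Δλ/2) = 0.097262.
c = 2·atan2(√a, √(1−a)) = 0.63432 rad → d = 6371·c ≈ 4041.25 km.

4041 km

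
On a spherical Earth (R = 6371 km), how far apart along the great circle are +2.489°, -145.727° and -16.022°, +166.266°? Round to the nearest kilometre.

Δλ = 166.266 − -145.727 = 311.993°; wrapped into (−180°, 180°]: -48.007°.
Δφ = -16.022 − 2.489 = -18.511°.
a = sin²(Δφ/2) + cos φ₁ · cos φ₂ · sin²(Δλ/2) = 0.184771.
c = 2·atan2(√a, √(1−a)) = 0.88865 rad → d = 6371·c ≈ 5661.61 km.

5662 km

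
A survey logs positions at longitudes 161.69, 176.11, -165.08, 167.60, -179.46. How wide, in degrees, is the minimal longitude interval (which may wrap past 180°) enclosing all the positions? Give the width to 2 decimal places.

33.23°

Sort the longitudes: -179.46°, -165.08°, +161.69°, +167.60°, +176.11°.
Eastward gaps between consecutive values (wrapping around): 14.38°, 326.77°, 5.91°, 8.51°, 4.43°.
Largest gap = 326.77° ⇒ minimal covering band is its complement: 360° − 326.77° = 33.23°.
Band runs from +161.69° eastward to -165.08°, crossing the antimeridian.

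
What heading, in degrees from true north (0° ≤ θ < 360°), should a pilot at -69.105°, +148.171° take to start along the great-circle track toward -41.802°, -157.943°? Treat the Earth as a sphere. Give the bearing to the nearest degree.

74°

Δλ = -157.943 − 148.171 = -306.114°; wrapped into (−180°, 180°]: 53.886°.
θ = atan2( sin Δλ · cos φ₂ , cos φ₁ · sin φ₂ − sin φ₁ · cos φ₂ · cos Δλ )
  = atan2(0.60221, 0.17274) = 73.995° → normalised to [0°, 360°): 73.995°.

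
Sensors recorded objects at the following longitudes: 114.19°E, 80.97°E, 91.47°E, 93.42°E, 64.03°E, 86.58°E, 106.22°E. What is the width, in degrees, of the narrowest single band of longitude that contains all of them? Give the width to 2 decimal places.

50.16°

Sort the longitudes: +64.03°, +80.97°, +86.58°, +91.47°, +93.42°, +106.22°, +114.19°.
Eastward gaps between consecutive values (wrapping around): 16.94°, 5.61°, 4.89°, 1.95°, 12.80°, 7.97°, 309.84°.
Largest gap = 309.84° ⇒ minimal covering band is its complement: 360° − 309.84° = 50.16°.
Band runs from +64.03° eastward to +114.19°.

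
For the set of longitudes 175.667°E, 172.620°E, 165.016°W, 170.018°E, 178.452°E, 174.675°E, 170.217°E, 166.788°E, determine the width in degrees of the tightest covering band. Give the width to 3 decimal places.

28.196°

Sort the longitudes: -165.016°, +166.788°, +170.018°, +170.217°, +172.620°, +174.675°, +175.667°, +178.452°.
Eastward gaps between consecutive values (wrapping around): 331.804°, 3.230°, 0.199°, 2.403°, 2.055°, 0.992°, 2.785°, 16.532°.
Largest gap = 331.804° ⇒ minimal covering band is its complement: 360° − 331.804° = 28.196°.
Band runs from +166.788° eastward to -165.016°, crossing the antimeridian.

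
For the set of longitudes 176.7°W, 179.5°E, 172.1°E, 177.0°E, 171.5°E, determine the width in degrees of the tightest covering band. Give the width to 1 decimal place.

Sort the longitudes: -176.7°, +171.5°, +172.1°, +177.0°, +179.5°.
Eastward gaps between consecutive values (wrapping around): 348.2°, 0.6°, 4.9°, 2.5°, 3.8°.
Largest gap = 348.2° ⇒ minimal covering band is its complement: 360° − 348.2° = 11.8°.
Band runs from +171.5° eastward to -176.7°, crossing the antimeridian.

11.8°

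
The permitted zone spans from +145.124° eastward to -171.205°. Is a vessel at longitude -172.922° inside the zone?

Yes

Band width going east from +145.124° to -171.205°: ((-171.205 − 145.124) mod 360) = 43.671°.
Offset of -172.922° east of the west edge: ((-172.922 − 145.124) mod 360) = 41.954°.
41.954° ≤ 43.671° ⇒ inside.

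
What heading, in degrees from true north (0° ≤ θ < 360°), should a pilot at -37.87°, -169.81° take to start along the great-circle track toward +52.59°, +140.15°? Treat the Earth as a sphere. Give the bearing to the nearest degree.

332°

Δλ = 140.15 − -169.81 = 309.96°; wrapped into (−180°, 180°]: -50.04°.
θ = atan2( sin Δλ · cos φ₂ , cos φ₁ · sin φ₂ − sin φ₁ · cos φ₂ · cos Δλ )
  = atan2(-0.46566, 0.86655) = -28.252° → normalised to [0°, 360°): 331.748°.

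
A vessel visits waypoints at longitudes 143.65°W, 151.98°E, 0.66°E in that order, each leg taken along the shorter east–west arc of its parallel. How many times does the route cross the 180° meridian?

1

Leg 1: -143.65° → +151.98°, shortest Δλ = -64.37° (west) — crosses 180°.
Leg 2: +151.98° → +0.66°, shortest Δλ = -151.32° (west) — does not cross 180°.
Total crossings: 1.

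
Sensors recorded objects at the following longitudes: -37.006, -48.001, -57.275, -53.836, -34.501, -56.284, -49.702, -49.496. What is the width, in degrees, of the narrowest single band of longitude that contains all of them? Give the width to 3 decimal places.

22.774°

Sort the longitudes: -57.275°, -56.284°, -53.836°, -49.702°, -49.496°, -48.001°, -37.006°, -34.501°.
Eastward gaps between consecutive values (wrapping around): 0.991°, 2.448°, 4.134°, 0.206°, 1.495°, 10.995°, 2.505°, 337.226°.
Largest gap = 337.226° ⇒ minimal covering band is its complement: 360° − 337.226° = 22.774°.
Band runs from -57.275° eastward to -34.501°.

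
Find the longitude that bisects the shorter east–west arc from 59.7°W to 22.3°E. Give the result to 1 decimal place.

Signed shortest Δλ from -59.7° to +22.3° is +82.0°.
Midpoint longitude = -59.7° + (+82.0°)/2 = -59.7° + 41.0° = -18.7°.

18.7°W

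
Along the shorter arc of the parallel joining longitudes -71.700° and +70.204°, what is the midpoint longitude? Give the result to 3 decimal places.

-0.748°

Signed shortest Δλ from -71.700° to +70.204° is +141.904°.
Midpoint longitude = -71.700° + (+141.904°)/2 = -71.700° + 70.952° = -0.748°.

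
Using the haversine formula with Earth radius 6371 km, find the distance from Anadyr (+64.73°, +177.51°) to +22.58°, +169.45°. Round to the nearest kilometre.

Δλ = 169.45 − 177.51 = -8.06°.
Δφ = 22.58 − 64.73 = -42.15°.
a = sin²(Δφ/2) + cos φ₁ · cos φ₂ · sin²(Δλ/2) = 0.131252.
c = 2·atan2(√a, √(1−a)) = 0.74144 rad → d = 6371·c ≈ 4723.71 km.

4724 km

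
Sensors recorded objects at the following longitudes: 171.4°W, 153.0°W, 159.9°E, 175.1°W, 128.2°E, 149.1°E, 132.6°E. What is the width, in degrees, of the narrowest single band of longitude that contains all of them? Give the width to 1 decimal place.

78.8°

Sort the longitudes: -175.1°, -171.4°, -153.0°, +128.2°, +132.6°, +149.1°, +159.9°.
Eastward gaps between consecutive values (wrapping around): 3.7°, 18.4°, 281.2°, 4.4°, 16.5°, 10.8°, 25.0°.
Largest gap = 281.2° ⇒ minimal covering band is its complement: 360° − 281.2° = 78.8°.
Band runs from +128.2° eastward to -153.0°, crossing the antimeridian.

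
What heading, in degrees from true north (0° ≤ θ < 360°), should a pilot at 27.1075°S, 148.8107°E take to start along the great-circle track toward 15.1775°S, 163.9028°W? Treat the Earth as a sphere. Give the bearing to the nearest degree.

85°

Δλ = -163.9028 − 148.8107 = -312.7135°; wrapped into (−180°, 180°]: 47.2865°.
θ = atan2( sin Δλ · cos φ₂ , cos φ₁ · sin φ₂ − sin φ₁ · cos φ₂ · cos Δλ )
  = atan2(0.70913, 0.06526) = 84.742° → normalised to [0°, 360°): 84.742°.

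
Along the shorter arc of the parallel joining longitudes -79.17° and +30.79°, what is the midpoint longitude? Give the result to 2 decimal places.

-24.19°

Signed shortest Δλ from -79.17° to +30.79° is +109.96°.
Midpoint longitude = -79.17° + (+109.96°)/2 = -79.17° + 54.98° = -24.19°.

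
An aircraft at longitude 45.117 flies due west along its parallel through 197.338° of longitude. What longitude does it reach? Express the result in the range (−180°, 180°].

Start at +45.117°; shift −197.338° → -152.221°.
-152.221° already lies in (−180°, 180°].

-152.221°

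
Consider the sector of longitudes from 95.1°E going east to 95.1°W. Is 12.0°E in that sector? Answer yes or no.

Band width going east from +95.1° to -95.1°: ((-95.1 − 95.1) mod 360) = 169.8°.
Offset of +12.0° east of the west edge: ((12.0 − 95.1) mod 360) = 276.9°.
276.9° > 169.8° ⇒ outside.

No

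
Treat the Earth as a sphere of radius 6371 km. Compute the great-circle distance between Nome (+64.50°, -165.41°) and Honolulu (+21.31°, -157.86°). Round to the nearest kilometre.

4835 km

Δλ = -157.86 − -165.41 = 7.55°.
Δφ = 21.31 − 64.50 = -43.19°.
a = sin²(Δφ/2) + cos φ₁ · cos φ₂ · sin²(Δλ/2) = 0.137195.
c = 2·atan2(√a, √(1−a)) = 0.75887 rad → d = 6371·c ≈ 4834.79 km.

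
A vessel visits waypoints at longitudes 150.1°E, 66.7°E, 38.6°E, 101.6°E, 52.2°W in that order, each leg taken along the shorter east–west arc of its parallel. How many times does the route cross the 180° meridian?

Leg 1: +150.1° → +66.7°, shortest Δλ = -83.4° (west) — does not cross 180°.
Leg 2: +66.7° → +38.6°, shortest Δλ = -28.1° (west) — does not cross 180°.
Leg 3: +38.6° → +101.6°, shortest Δλ = 63.0° (east) — does not cross 180°.
Leg 4: +101.6° → -52.2°, shortest Δλ = -153.8° (west) — does not cross 180°.
Total crossings: 0.

0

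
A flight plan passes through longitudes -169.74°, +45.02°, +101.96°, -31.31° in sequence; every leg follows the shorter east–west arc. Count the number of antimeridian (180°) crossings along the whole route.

Leg 1: -169.74° → +45.02°, shortest Δλ = -145.24° (west) — crosses 180°.
Leg 2: +45.02° → +101.96°, shortest Δλ = 56.94° (east) — does not cross 180°.
Leg 3: +101.96° → -31.31°, shortest Δλ = -133.27° (west) — does not cross 180°.
Total crossings: 1.

1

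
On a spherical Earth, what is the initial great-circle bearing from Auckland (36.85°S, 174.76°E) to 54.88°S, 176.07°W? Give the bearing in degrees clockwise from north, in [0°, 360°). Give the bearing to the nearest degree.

164°

Δλ = -176.07 − 174.76 = -350.83°; wrapped into (−180°, 180°]: 9.17°.
θ = atan2( sin Δλ · cos φ₂ , cos φ₁ · sin φ₂ − sin φ₁ · cos φ₂ · cos Δλ )
  = atan2(0.09168, -0.31392) = 163.720° → normalised to [0°, 360°): 163.720°.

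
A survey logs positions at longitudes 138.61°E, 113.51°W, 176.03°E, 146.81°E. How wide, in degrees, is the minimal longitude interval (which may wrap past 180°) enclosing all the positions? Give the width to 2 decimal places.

Sort the longitudes: -113.51°, +138.61°, +146.81°, +176.03°.
Eastward gaps between consecutive values (wrapping around): 252.12°, 8.20°, 29.22°, 70.46°.
Largest gap = 252.12° ⇒ minimal covering band is its complement: 360° − 252.12° = 107.88°.
Band runs from +138.61° eastward to -113.51°, crossing the antimeridian.

107.88°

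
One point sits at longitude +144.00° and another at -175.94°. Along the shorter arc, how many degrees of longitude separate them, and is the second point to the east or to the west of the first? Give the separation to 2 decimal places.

40.06° east

Raw difference: -175.94 − 144.00 = -319.94°.
Normalise into (−180°, 180°]: -319.94° + 360° = 40.06°.
Positive ⇒ the second point lies to the east; separation 40.06°.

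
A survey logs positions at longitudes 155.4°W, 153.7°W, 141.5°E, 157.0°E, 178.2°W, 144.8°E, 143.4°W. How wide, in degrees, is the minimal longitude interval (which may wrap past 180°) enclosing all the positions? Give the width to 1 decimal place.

Sort the longitudes: -178.2°, -155.4°, -153.7°, -143.4°, +141.5°, +144.8°, +157.0°.
Eastward gaps between consecutive values (wrapping around): 22.8°, 1.7°, 10.3°, 284.9°, 3.3°, 12.2°, 24.8°.
Largest gap = 284.9° ⇒ minimal covering band is its complement: 360° − 284.9° = 75.1°.
Band runs from +141.5° eastward to -143.4°, crossing the antimeridian.

75.1°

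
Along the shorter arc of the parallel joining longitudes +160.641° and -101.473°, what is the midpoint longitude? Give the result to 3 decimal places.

-150.416°

Signed shortest Δλ from +160.641° to -101.473° is +97.886°.
Midpoint longitude = +160.641° + (+97.886°)/2 = +160.641° + 48.943° = +209.584°.
Normalise into (−180°, 180°]: -150.416°.
(The naïve average (+160.641 + -101.473)/2 = 29.584° is on the wrong side of the globe.)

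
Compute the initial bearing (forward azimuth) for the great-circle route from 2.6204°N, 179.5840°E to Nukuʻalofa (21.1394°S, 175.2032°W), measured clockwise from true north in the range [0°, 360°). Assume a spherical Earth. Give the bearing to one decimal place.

168.1°

Δλ = -175.2032 − 179.5840 = -354.7872°; wrapped into (−180°, 180°]: 5.2128°.
θ = atan2( sin Δλ · cos φ₂ , cos φ₁ · sin φ₂ − sin φ₁ · cos φ₂ · cos Δλ )
  = atan2(0.08474, -0.40273) = 168.117° → normalised to [0°, 360°): 168.117°.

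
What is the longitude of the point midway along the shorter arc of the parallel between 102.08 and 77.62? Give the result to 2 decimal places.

+89.85°

Signed shortest Δλ from +102.08° to +77.62° is -24.46°.
Midpoint longitude = +102.08° + (-24.46°)/2 = +102.08° − 12.23° = +89.85°.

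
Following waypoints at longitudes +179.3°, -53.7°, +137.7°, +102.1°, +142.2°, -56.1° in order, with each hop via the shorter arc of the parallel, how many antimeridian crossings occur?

Leg 1: +179.3° → -53.7°, shortest Δλ = 127.0° (east) — crosses 180°.
Leg 2: -53.7° → +137.7°, shortest Δλ = -168.6° (west) — crosses 180°.
Leg 3: +137.7° → +102.1°, shortest Δλ = -35.6° (west) — does not cross 180°.
Leg 4: +102.1° → +142.2°, shortest Δλ = 40.1° (east) — does not cross 180°.
Leg 5: +142.2° → -56.1°, shortest Δλ = 161.7° (east) — crosses 180°.
Total crossings: 3.

3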